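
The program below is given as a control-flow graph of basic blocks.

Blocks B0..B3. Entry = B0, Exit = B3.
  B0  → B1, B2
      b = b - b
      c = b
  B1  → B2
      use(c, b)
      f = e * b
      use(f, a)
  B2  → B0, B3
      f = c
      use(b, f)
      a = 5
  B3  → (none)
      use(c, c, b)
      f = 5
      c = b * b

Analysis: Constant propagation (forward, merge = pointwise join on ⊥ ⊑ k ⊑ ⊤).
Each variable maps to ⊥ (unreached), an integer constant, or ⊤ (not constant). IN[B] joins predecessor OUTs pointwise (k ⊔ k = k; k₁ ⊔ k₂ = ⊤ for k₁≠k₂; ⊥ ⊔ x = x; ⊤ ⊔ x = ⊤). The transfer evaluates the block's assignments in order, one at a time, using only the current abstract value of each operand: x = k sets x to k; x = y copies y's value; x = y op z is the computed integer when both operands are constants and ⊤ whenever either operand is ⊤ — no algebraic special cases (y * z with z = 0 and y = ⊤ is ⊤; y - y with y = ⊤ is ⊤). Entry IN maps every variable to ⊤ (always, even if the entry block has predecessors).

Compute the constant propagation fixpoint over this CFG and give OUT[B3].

Fixpoint table:
  B0:  IN=(all ⊤)  OUT=(all ⊤)
  B1:  IN=(all ⊤)  OUT=(all ⊤)
  B2:  IN=(all ⊤)  OUT={a:5; rest ⊤}
  B3:  IN={a:5; rest ⊤}  OUT={a:5, f:5; rest ⊤}

Merge at B3: IN[B3] = OUT[B2] = {a: 5, b: ⊤, c: ⊤, d: ⊤, e: ⊤, f: ⊤}
Applying B3's transfer function to that IN value gives OUT[B3] (row B3 above).

Answer: {a: 5, b: ⊤, c: ⊤, d: ⊤, e: ⊤, f: 5}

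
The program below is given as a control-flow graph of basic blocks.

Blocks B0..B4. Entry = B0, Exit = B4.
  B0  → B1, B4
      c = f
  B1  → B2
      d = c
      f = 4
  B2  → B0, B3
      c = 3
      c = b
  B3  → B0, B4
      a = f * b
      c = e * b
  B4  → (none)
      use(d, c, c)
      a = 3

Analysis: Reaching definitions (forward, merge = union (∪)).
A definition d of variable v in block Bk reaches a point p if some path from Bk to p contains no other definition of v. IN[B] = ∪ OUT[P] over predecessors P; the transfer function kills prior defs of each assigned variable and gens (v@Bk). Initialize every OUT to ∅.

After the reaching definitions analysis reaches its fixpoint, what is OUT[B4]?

Fixpoint table:
  B0:   IN={a@B3, c@B2, c@B3, d@B1, f@B1}   OUT={a@B3, c@B0, d@B1, f@B1}
  B1:   IN={a@B3, c@B0, d@B1, f@B1}   OUT={a@B3, c@B0, d@B1, f@B1}
  B2:   IN={a@B3, c@B0, d@B1, f@B1}   OUT={a@B3, c@B2, d@B1, f@B1}
  B3:   IN={a@B3, c@B2, d@B1, f@B1}   OUT={a@B3, c@B3, d@B1, f@B1}
  B4:   IN={a@B3, c@B0, c@B3, d@B1, f@B1}   OUT={a@B4, c@B0, c@B3, d@B1, f@B1}

Merge at B4: IN[B4] = OUT[B0] ⊔ OUT[B3] = {a@B3, c@B0, c@B3, d@B1, f@B1}
Applying B4's transfer function to that IN value gives OUT[B4] (row B4 above).

Answer: {a@B4, c@B0, c@B3, d@B1, f@B1}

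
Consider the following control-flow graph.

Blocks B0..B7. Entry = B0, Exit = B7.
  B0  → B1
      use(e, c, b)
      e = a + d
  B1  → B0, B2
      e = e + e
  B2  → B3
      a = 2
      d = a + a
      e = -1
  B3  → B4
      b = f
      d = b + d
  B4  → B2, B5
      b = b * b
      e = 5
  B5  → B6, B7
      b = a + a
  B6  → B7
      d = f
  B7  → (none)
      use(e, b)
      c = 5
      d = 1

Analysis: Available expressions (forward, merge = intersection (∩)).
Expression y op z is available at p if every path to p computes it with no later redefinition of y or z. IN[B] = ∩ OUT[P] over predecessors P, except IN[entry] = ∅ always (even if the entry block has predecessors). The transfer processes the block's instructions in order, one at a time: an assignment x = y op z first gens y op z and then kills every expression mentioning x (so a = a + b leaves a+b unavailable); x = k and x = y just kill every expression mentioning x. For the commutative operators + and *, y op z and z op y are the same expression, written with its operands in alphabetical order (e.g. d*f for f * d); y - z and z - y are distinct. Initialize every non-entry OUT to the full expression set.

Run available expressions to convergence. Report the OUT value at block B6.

Answer: {a+a}

Derivation:
Fixpoint table:
  B0:  IN={}  OUT={a+d}
  B1:  IN={a+d}  OUT={a+d}
  B2:  IN={}  OUT={a+a}
  B3:  IN={a+a}  OUT={a+a}
  B4:  IN={a+a}  OUT={a+a}
  B5:  IN={a+a}  OUT={a+a}
  B6:  IN={a+a}  OUT={a+a}
  B7:  IN={a+a}  OUT={a+a}

Merge at B6: IN[B6] = OUT[B5] = {a+a}
Applying B6's transfer function to that IN value gives OUT[B6] (row B6 above).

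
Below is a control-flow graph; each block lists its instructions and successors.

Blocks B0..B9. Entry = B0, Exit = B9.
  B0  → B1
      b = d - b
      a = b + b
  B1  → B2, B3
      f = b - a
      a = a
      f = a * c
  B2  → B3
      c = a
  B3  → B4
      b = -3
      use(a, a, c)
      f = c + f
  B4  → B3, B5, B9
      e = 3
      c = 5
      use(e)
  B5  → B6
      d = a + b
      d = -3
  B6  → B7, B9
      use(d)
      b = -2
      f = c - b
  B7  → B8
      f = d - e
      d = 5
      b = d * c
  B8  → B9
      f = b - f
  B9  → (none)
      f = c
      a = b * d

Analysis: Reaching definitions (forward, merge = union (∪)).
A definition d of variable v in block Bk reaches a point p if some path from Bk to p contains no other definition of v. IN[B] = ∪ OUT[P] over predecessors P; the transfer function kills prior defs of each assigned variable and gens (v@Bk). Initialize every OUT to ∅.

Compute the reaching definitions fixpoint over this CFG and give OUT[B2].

Answer: {a@B1, b@B0, c@B2, f@B1}

Trace:
Per-block solution:
  B0:  IN={}  OUT={a@B0, b@B0}
  B1:  IN={a@B0, b@B0}  OUT={a@B1, b@B0, f@B1}
  B2:  IN={a@B1, b@B0, f@B1}  OUT={a@B1, b@B0, c@B2, f@B1}
  B3:  IN={a@B1, b@B0, b@B3, c@B2, c@B4, e@B4, f@B1, f@B3}  OUT={a@B1, b@B3, c@B2, c@B4, e@B4, f@B3}
  B4:  IN={a@B1, b@B3, c@B2, c@B4, e@B4, f@B3}  OUT={a@B1, b@B3, c@B4, e@B4, f@B3}
  B5:  IN={a@B1, b@B3, c@B4, e@B4, f@B3}  OUT={a@B1, b@B3, c@B4, d@B5, e@B4, f@B3}
  B6:  IN={a@B1, b@B3, c@B4, d@B5, e@B4, f@B3}  OUT={a@B1, b@B6, c@B4, d@B5, e@B4, f@B6}
  B7:  IN={a@B1, b@B6, c@B4, d@B5, e@B4, f@B6}  OUT={a@B1, b@B7, c@B4, d@B7, e@B4, f@B7}
  B8:  IN={a@B1, b@B7, c@B4, d@B7, e@B4, f@B7}  OUT={a@B1, b@B7, c@B4, d@B7, e@B4, f@B8}
  B9:  IN={a@B1, b@B3, b@B6, b@B7, c@B4, d@B5, d@B7, e@B4, f@B3, f@B6, f@B8}  OUT={a@B9, b@B3, b@B6, b@B7, c@B4, d@B5, d@B7, e@B4, f@B9}

Merge at B2: IN[B2] = OUT[B1] = {a@B1, b@B0, f@B1}
Applying B2's transfer function to that IN value gives OUT[B2] (row B2 above).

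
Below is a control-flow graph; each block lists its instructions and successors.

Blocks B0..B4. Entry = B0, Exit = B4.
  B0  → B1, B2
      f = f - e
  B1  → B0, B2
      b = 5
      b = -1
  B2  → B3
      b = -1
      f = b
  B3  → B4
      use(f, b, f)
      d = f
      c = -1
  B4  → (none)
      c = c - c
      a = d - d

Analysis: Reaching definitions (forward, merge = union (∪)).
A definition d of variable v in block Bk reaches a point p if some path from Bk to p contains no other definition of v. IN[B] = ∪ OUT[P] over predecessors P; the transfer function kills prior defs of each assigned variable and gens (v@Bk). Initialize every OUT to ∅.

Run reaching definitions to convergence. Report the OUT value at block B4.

Answer: {a@B4, b@B2, c@B4, d@B3, f@B2}

Trace:
Per-block solution:
  B0: | IN={b@B1, f@B0} | OUT={b@B1, f@B0}
  B1: | IN={b@B1, f@B0} | OUT={b@B1, f@B0}
  B2: | IN={b@B1, f@B0} | OUT={b@B2, f@B2}
  B3: | IN={b@B2, f@B2} | OUT={b@B2, c@B3, d@B3, f@B2}
  B4: | IN={b@B2, c@B3, d@B3, f@B2} | OUT={a@B4, b@B2, c@B4, d@B3, f@B2}

Merge at B4: IN[B4] = OUT[B3] = {b@B2, c@B3, d@B3, f@B2}
Applying B4's transfer function to that IN value gives OUT[B4] (row B4 above).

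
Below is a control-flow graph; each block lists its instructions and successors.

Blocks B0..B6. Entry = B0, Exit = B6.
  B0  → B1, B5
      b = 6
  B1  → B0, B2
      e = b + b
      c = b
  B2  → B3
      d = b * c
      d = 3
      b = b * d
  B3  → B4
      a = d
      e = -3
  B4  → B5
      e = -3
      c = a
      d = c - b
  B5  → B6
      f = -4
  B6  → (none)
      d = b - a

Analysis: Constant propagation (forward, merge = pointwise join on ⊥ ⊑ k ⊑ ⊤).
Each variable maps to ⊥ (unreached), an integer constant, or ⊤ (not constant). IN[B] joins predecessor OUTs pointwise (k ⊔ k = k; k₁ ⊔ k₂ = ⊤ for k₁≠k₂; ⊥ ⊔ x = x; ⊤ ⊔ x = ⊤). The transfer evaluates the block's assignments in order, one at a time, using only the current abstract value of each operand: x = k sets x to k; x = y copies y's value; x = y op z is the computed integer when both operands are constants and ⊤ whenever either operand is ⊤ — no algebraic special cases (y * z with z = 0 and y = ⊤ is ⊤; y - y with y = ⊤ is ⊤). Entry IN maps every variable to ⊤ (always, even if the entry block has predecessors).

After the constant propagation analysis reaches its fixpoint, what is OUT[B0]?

Answer: {a: ⊤, b: 6, c: ⊤, d: ⊤, e: ⊤, f: ⊤}

Working:
Converged values:
  B0: | IN=(all ⊤) | OUT={b:6; rest ⊤}
  B1: | IN={b:6; rest ⊤} | OUT={b:6, c:6, e:12; rest ⊤}
  B2: | IN={b:6, c:6, e:12; rest ⊤} | OUT={b:18, c:6, d:3, e:12; rest ⊤}
  B3: | IN={b:18, c:6, d:3, e:12; rest ⊤} | OUT={a:3, b:18, c:6, d:3, e:-3; rest ⊤}
  B4: | IN={a:3, b:18, c:6, d:3, e:-3; rest ⊤} | OUT={a:3, b:18, c:3, d:-15, e:-3; rest ⊤}
  B5: | IN=(all ⊤) | OUT={f:-4; rest ⊤}
  B6: | IN={f:-4; rest ⊤} | OUT={f:-4; rest ⊤}

Merge at B0 (entry node, so the boundary value (all ⊤) is joined with the incoming edge(s)): IN[B0] = (all ⊤) ⊔ OUT[B1] = {a: ⊤, b: ⊤, c: ⊤, d: ⊤, e: ⊤, f: ⊤}
Applying B0's transfer function to that IN value gives OUT[B0] (row B0 above).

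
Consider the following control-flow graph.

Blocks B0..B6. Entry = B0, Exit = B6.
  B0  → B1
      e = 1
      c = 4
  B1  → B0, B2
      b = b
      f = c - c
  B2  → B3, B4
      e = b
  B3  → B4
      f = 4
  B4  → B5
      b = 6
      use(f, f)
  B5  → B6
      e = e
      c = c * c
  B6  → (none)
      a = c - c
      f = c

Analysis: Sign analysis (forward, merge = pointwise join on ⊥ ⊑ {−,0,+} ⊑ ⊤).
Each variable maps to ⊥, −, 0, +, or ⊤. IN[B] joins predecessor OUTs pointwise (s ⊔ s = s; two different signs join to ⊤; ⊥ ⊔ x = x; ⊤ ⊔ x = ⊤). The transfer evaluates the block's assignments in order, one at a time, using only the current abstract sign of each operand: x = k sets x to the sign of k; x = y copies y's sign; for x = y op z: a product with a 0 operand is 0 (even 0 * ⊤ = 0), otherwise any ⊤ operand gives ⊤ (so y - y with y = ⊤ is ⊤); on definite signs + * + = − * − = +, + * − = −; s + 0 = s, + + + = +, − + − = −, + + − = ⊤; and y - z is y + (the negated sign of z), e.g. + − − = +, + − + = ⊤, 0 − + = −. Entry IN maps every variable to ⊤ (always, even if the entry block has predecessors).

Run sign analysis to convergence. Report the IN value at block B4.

Per-block solution:
  B0:  IN=(all ⊤)  OUT={c:+, e:+; rest ⊤}
  B1:  IN={c:+, e:+; rest ⊤}  OUT={c:+, e:+; rest ⊤}
  B2:  IN={c:+, e:+; rest ⊤}  OUT={c:+; rest ⊤}
  B3:  IN={c:+; rest ⊤}  OUT={c:+, f:+; rest ⊤}
  B4:  IN={c:+; rest ⊤}  OUT={b:+, c:+; rest ⊤}
  B5:  IN={b:+, c:+; rest ⊤}  OUT={b:+, c:+; rest ⊤}
  B6:  IN={b:+, c:+; rest ⊤}  OUT={b:+, c:+, f:+; rest ⊤}

Merge at B4: IN[B4] = OUT[B2] ⊔ OUT[B3] = {a: ⊤, b: ⊤, c: +, d: ⊤, e: ⊤, f: ⊤}

Answer: {a: ⊤, b: ⊤, c: +, d: ⊤, e: ⊤, f: ⊤}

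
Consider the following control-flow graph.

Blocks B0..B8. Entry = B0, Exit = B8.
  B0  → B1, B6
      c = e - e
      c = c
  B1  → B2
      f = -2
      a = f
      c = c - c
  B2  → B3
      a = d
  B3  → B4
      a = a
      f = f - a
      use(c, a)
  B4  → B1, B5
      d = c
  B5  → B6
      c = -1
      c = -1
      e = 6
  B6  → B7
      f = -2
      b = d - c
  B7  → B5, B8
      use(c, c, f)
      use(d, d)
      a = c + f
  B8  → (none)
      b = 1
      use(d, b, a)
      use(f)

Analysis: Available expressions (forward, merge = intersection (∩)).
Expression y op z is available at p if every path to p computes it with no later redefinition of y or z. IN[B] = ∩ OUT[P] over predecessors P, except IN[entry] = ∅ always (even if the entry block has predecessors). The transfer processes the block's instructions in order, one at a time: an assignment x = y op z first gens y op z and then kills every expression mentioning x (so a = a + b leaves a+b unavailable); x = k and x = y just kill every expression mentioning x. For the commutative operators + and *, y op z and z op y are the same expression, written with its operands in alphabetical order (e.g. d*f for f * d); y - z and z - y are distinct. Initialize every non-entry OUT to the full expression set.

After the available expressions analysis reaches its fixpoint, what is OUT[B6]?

Answer: {d-c}

Derivation:
Fixpoint table:
  B0:  IN={}  OUT={e-e}
  B1:  IN={e-e}  OUT={e-e}
  B2:  IN={e-e}  OUT={e-e}
  B3:  IN={e-e}  OUT={e-e}
  B4:  IN={e-e}  OUT={e-e}
  B5:  IN={}  OUT={}
  B6:  IN={}  OUT={d-c}
  B7:  IN={d-c}  OUT={c+f, d-c}
  B8:  IN={c+f, d-c}  OUT={c+f, d-c}

Merge at B6: IN[B6] = OUT[B0] ∩ OUT[B5] = {}
Applying B6's transfer function to that IN value gives OUT[B6] (row B6 above).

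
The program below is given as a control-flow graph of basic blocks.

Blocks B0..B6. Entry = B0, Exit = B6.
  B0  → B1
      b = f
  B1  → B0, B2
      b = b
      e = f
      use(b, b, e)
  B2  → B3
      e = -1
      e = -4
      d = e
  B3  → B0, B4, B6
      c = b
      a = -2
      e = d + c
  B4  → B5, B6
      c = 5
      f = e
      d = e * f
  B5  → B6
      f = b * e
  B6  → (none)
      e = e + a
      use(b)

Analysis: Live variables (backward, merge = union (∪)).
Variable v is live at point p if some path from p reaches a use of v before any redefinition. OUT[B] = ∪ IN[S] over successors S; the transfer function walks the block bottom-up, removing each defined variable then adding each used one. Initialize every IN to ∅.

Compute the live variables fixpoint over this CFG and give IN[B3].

Answer: {b, d, f}

Working:
Per-block solution:
  B0: | IN={f} | OUT={b, f}
  B1: | IN={b, f} | OUT={b, f}
  B2: | IN={b, f} | OUT={b, d, f}
  B3: | IN={b, d, f} | OUT={a, b, e, f}
  B4: | IN={a, b, e} | OUT={a, b, e}
  B5: | IN={a, b, e} | OUT={a, b, e}
  B6: | IN={a, b, e} | OUT={}

Merge at B3: OUT[B3] = IN[B0] ⊔ IN[B4] ⊔ IN[B6] = {a, b, e, f}
Applying B3's transfer function to that OUT value gives IN[B3] (row B3 above).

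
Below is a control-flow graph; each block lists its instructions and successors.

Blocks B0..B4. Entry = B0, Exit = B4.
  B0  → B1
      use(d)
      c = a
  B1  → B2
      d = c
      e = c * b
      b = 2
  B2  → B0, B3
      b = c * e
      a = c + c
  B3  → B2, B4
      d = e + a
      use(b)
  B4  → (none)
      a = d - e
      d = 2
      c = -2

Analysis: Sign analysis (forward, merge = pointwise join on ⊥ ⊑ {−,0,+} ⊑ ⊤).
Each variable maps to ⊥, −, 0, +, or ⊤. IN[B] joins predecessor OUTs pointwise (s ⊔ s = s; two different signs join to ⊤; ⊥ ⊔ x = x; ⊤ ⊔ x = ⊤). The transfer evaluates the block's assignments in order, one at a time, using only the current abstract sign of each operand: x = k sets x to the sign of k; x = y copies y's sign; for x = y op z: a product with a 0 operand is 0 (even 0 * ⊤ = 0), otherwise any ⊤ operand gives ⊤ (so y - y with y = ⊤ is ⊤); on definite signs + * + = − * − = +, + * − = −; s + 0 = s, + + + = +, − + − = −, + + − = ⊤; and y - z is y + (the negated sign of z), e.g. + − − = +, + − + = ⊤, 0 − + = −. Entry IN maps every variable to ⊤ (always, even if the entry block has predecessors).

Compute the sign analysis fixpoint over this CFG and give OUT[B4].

Per-block solution:
  B0: | IN=(all ⊤) | OUT=(all ⊤)
  B1: | IN=(all ⊤) | OUT={b:+; rest ⊤}
  B2: | IN=(all ⊤) | OUT=(all ⊤)
  B3: | IN=(all ⊤) | OUT=(all ⊤)
  B4: | IN=(all ⊤) | OUT={c:-, d:+; rest ⊤}

Merge at B4: IN[B4] = OUT[B3] = {a: ⊤, b: ⊤, c: ⊤, d: ⊤, e: ⊤, f: ⊤}
Applying B4's transfer function to that IN value gives OUT[B4] (row B4 above).

Answer: {a: ⊤, b: ⊤, c: -, d: +, e: ⊤, f: ⊤}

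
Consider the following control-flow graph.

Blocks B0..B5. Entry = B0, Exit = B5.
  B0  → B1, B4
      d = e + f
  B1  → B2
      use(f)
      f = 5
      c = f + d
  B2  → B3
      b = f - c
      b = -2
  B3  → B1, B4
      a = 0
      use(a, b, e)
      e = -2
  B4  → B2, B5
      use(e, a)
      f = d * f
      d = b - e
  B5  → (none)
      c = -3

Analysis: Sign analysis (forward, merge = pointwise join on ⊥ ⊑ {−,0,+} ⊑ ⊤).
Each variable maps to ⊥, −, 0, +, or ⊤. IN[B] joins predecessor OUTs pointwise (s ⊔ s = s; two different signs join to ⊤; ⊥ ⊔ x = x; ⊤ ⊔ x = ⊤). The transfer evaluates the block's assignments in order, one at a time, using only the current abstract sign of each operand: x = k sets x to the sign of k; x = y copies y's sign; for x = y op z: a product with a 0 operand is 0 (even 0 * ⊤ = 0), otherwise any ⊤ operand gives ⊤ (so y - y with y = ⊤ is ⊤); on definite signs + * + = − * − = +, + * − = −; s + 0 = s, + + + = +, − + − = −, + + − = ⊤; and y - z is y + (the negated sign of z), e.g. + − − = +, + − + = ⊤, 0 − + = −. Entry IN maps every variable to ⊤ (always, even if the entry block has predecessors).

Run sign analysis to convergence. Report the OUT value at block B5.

Answer: {a: ⊤, b: ⊤, c: -, d: ⊤, e: ⊤, f: ⊤}

Trace:
Fixpoint table:
  B0: | IN=(all ⊤) | OUT=(all ⊤)
  B1: | IN=(all ⊤) | OUT={f:+; rest ⊤}
  B2: | IN=(all ⊤) | OUT={b:-; rest ⊤}
  B3: | IN={b:-; rest ⊤} | OUT={a:0, b:-, e:-; rest ⊤}
  B4: | IN=(all ⊤) | OUT=(all ⊤)
  B5: | IN=(all ⊤) | OUT={c:-; rest ⊤}

Merge at B5: IN[B5] = OUT[B4] = {a: ⊤, b: ⊤, c: ⊤, d: ⊤, e: ⊤, f: ⊤}
Applying B5's transfer function to that IN value gives OUT[B5] (row B5 above).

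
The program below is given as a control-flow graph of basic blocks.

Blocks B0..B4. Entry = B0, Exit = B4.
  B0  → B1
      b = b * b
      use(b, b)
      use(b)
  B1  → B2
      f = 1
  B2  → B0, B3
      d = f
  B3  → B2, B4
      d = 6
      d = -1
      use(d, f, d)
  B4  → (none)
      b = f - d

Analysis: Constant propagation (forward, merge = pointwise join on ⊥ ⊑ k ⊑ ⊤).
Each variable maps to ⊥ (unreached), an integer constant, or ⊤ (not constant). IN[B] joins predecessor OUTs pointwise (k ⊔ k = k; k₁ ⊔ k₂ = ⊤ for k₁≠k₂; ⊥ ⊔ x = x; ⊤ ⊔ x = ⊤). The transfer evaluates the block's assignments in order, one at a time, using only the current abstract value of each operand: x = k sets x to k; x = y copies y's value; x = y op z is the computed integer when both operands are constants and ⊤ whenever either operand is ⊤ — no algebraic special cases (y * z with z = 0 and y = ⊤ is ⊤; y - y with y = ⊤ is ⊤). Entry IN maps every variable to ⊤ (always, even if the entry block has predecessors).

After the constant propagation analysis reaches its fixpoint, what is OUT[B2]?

Fixpoint table:
  B0:   IN=(all ⊤)   OUT=(all ⊤)
  B1:   IN=(all ⊤)   OUT={f:1; rest ⊤}
  B2:   IN={f:1; rest ⊤}   OUT={d:1, f:1; rest ⊤}
  B3:   IN={d:1, f:1; rest ⊤}   OUT={d:-1, f:1; rest ⊤}
  B4:   IN={d:-1, f:1; rest ⊤}   OUT={b:2, d:-1, f:1; rest ⊤}

Merge at B2: IN[B2] = OUT[B1] ⊔ OUT[B3] = {a: ⊤, b: ⊤, c: ⊤, d: ⊤, e: ⊤, f: 1}
Applying B2's transfer function to that IN value gives OUT[B2] (row B2 above).

Answer: {a: ⊤, b: ⊤, c: ⊤, d: 1, e: ⊤, f: 1}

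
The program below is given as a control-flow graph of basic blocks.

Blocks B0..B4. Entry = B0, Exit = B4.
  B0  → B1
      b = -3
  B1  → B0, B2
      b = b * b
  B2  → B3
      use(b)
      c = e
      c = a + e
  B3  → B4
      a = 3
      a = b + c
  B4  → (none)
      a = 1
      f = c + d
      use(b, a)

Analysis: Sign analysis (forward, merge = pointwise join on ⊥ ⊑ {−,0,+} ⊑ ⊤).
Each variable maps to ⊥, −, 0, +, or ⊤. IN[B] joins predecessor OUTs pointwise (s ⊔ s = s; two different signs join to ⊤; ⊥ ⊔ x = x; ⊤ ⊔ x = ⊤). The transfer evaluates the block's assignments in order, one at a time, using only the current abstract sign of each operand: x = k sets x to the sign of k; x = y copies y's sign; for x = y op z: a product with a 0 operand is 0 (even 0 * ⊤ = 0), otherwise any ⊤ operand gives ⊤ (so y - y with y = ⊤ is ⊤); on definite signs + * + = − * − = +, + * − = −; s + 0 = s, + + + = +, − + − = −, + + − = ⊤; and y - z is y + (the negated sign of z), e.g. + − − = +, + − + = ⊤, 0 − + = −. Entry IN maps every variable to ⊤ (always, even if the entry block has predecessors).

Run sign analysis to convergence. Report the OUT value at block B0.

Converged values:
  B0:   IN=(all ⊤)   OUT={b:-; rest ⊤}
  B1:   IN={b:-; rest ⊤}   OUT={b:+; rest ⊤}
  B2:   IN={b:+; rest ⊤}   OUT={b:+; rest ⊤}
  B3:   IN={b:+; rest ⊤}   OUT={b:+; rest ⊤}
  B4:   IN={b:+; rest ⊤}   OUT={a:+, b:+; rest ⊤}

Merge at B0 (entry node, so the boundary value (all ⊤) is joined with the incoming edge(s)): IN[B0] = (all ⊤) ⊔ OUT[B1] = {a: ⊤, b: ⊤, c: ⊤, d: ⊤, e: ⊤, f: ⊤}
Applying B0's transfer function to that IN value gives OUT[B0] (row B0 above).

Answer: {a: ⊤, b: -, c: ⊤, d: ⊤, e: ⊤, f: ⊤}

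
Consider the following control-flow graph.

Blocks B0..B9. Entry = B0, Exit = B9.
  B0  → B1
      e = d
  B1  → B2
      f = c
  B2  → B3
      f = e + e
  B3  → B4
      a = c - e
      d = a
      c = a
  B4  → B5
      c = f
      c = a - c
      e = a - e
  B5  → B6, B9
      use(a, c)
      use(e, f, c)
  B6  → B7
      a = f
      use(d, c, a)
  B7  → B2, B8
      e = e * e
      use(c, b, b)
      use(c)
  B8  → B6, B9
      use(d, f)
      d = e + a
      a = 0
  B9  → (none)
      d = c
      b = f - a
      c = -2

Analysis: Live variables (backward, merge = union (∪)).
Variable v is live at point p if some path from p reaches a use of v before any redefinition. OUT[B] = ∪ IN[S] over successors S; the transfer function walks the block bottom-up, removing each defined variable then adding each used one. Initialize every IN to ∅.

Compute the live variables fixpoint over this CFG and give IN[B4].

Answer: {a, b, d, e, f}

Trace:
Per-block solution:
  B0:   IN={b, c, d}   OUT={b, c, e}
  B1:   IN={b, c, e}   OUT={b, c, e}
  B2:   IN={b, c, e}   OUT={b, c, e, f}
  B3:   IN={b, c, e, f}   OUT={a, b, d, e, f}
  B4:   IN={a, b, d, e, f}   OUT={a, b, c, d, e, f}
  B5:   IN={a, b, c, d, e, f}   OUT={a, b, c, d, e, f}
  B6:   IN={b, c, d, e, f}   OUT={a, b, c, d, e, f}
  B7:   IN={a, b, c, d, e, f}   OUT={a, b, c, d, e, f}
  B8:   IN={a, b, c, d, e, f}   OUT={a, b, c, d, e, f}
  B9:   IN={a, c, f}   OUT={}

Merge at B4: OUT[B4] = IN[B5] = {a, b, c, d, e, f}
Applying B4's transfer function to that OUT value gives IN[B4] (row B4 above).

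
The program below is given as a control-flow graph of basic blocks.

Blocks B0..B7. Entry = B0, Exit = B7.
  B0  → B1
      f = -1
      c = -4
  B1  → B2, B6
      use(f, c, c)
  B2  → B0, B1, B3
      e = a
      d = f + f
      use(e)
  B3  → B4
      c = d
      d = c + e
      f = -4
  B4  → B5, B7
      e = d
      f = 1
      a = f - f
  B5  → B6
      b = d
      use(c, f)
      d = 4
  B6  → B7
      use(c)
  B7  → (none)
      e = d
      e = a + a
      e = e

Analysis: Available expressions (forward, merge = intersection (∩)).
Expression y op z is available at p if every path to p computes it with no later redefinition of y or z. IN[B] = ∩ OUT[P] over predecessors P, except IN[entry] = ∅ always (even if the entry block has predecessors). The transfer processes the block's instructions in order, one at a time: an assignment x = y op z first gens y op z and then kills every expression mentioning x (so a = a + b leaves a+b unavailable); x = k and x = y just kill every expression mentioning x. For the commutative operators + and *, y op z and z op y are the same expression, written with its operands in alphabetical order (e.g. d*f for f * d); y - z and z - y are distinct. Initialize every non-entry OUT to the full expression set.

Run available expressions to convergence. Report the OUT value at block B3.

Per-block solution:
  B0: | IN={} | OUT={}
  B1: | IN={} | OUT={}
  B2: | IN={} | OUT={f+f}
  B3: | IN={f+f} | OUT={c+e}
  B4: | IN={c+e} | OUT={f-f}
  B5: | IN={f-f} | OUT={f-f}
  B6: | IN={} | OUT={}
  B7: | IN={} | OUT={a+a}

Merge at B3: IN[B3] = OUT[B2] = {f+f}
Applying B3's transfer function to that IN value gives OUT[B3] (row B3 above).

Answer: {c+e}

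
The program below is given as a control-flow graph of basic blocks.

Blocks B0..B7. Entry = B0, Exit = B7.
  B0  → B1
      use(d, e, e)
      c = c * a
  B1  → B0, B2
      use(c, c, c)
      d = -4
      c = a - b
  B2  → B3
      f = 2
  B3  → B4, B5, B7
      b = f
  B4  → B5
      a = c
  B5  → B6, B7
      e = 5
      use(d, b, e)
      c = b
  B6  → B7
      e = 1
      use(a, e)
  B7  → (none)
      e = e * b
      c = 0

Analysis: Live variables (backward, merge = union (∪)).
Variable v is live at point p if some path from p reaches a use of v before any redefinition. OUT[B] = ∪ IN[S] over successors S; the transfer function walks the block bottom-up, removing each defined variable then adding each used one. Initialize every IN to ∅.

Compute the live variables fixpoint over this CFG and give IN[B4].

Fixpoint table:
  B0:   IN={a, b, c, d, e}   OUT={a, b, c, e}
  B1:   IN={a, b, c, e}   OUT={a, b, c, d, e}
  B2:   IN={a, c, d, e}   OUT={a, c, d, e, f}
  B3:   IN={a, c, d, e, f}   OUT={a, b, c, d, e}
  B4:   IN={b, c, d}   OUT={a, b, d}
  B5:   IN={a, b, d}   OUT={a, b, e}
  B6:   IN={a, b}   OUT={b, e}
  B7:   IN={b, e}   OUT={}

Merge at B4: OUT[B4] = IN[B5] = {a, b, d}
Applying B4's transfer function to that OUT value gives IN[B4] (row B4 above).

Answer: {b, c, d}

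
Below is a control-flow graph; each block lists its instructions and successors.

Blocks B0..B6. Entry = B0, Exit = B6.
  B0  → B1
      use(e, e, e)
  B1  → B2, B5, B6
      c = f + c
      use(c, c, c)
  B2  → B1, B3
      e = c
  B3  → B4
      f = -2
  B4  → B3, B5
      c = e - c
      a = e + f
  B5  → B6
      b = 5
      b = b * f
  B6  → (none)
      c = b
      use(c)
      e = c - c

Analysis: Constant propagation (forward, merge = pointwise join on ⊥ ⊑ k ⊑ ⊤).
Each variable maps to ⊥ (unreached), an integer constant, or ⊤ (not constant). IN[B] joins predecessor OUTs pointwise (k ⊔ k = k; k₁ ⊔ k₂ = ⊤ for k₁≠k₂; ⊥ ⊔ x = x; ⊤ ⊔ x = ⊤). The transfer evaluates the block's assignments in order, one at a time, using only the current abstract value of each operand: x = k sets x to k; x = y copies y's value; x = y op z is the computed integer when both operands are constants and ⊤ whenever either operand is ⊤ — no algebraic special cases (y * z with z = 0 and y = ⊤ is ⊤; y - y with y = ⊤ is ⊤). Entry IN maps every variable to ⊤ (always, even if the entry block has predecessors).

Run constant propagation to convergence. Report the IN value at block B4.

Fixpoint table:
  B0: | IN=(all ⊤) | OUT=(all ⊤)
  B1: | IN=(all ⊤) | OUT=(all ⊤)
  B2: | IN=(all ⊤) | OUT=(all ⊤)
  B3: | IN=(all ⊤) | OUT={f:-2; rest ⊤}
  B4: | IN={f:-2; rest ⊤} | OUT={f:-2; rest ⊤}
  B5: | IN=(all ⊤) | OUT=(all ⊤)
  B6: | IN=(all ⊤) | OUT=(all ⊤)

Merge at B4: IN[B4] = OUT[B3] = {a: ⊤, b: ⊤, c: ⊤, d: ⊤, e: ⊤, f: -2}

Answer: {a: ⊤, b: ⊤, c: ⊤, d: ⊤, e: ⊤, f: -2}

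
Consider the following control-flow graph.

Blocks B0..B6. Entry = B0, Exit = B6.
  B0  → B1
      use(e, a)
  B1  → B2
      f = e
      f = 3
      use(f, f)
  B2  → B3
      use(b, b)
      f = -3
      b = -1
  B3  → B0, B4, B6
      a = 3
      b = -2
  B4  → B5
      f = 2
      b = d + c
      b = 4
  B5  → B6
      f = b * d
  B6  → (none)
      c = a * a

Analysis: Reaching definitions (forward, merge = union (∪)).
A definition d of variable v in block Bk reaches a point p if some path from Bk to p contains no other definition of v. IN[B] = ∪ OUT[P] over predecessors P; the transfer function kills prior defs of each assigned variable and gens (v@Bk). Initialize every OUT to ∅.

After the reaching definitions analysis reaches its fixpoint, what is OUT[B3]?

Answer: {a@B3, b@B3, f@B2}

Derivation:
Fixpoint table:
  B0:   IN={a@B3, b@B3, f@B2}   OUT={a@B3, b@B3, f@B2}
  B1:   IN={a@B3, b@B3, f@B2}   OUT={a@B3, b@B3, f@B1}
  B2:   IN={a@B3, b@B3, f@B1}   OUT={a@B3, b@B2, f@B2}
  B3:   IN={a@B3, b@B2, f@B2}   OUT={a@B3, b@B3, f@B2}
  B4:   IN={a@B3, b@B3, f@B2}   OUT={a@B3, b@B4, f@B4}
  B5:   IN={a@B3, b@B4, f@B4}   OUT={a@B3, b@B4, f@B5}
  B6:   IN={a@B3, b@B3, b@B4, f@B2, f@B5}   OUT={a@B3, b@B3, b@B4, c@B6, f@B2, f@B5}

Merge at B3: IN[B3] = OUT[B2] = {a@B3, b@B2, f@B2}
Applying B3's transfer function to that IN value gives OUT[B3] (row B3 above).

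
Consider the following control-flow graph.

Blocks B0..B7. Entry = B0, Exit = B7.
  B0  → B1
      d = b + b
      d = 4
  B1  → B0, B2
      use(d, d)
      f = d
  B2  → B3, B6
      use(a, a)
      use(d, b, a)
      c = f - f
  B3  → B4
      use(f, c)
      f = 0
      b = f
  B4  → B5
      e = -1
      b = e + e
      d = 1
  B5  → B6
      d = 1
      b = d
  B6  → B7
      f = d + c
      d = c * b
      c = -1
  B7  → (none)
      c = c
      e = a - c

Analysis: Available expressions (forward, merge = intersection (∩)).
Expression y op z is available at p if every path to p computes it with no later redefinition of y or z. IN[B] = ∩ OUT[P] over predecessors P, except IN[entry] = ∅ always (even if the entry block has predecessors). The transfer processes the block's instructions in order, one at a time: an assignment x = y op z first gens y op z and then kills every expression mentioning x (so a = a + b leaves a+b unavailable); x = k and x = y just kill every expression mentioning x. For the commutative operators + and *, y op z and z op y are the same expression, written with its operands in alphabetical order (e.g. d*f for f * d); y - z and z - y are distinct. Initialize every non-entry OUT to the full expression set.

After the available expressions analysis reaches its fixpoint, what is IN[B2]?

Converged values:
  B0:  IN={}  OUT={b+b}
  B1:  IN={b+b}  OUT={b+b}
  B2:  IN={b+b}  OUT={b+b, f-f}
  B3:  IN={b+b, f-f}  OUT={}
  B4:  IN={}  OUT={e+e}
  B5:  IN={e+e}  OUT={e+e}
  B6:  IN={}  OUT={}
  B7:  IN={}  OUT={a-c}

Merge at B2: IN[B2] = OUT[B1] = {b+b}

Answer: {b+b}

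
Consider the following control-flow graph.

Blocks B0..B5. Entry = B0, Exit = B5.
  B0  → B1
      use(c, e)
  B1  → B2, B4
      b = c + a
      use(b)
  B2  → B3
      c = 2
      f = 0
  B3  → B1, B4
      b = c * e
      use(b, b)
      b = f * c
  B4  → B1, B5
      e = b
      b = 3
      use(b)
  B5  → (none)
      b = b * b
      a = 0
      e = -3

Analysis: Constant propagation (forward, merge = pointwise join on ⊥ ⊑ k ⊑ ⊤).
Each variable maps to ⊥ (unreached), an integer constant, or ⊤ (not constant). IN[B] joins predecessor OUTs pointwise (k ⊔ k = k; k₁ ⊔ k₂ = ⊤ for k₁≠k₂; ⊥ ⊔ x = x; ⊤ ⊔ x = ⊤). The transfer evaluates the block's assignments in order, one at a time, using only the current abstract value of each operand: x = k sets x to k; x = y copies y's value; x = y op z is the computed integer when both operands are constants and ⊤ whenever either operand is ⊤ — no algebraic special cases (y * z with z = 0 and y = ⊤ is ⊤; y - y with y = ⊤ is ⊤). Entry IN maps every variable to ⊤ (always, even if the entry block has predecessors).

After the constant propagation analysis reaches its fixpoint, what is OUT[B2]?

Answer: {a: ⊤, b: ⊤, c: 2, d: ⊤, e: ⊤, f: 0}

Derivation:
Converged values:
  B0:  IN=(all ⊤)  OUT=(all ⊤)
  B1:  IN=(all ⊤)  OUT=(all ⊤)
  B2:  IN=(all ⊤)  OUT={c:2, f:0; rest ⊤}
  B3:  IN={c:2, f:0; rest ⊤}  OUT={b:0, c:2, f:0; rest ⊤}
  B4:  IN=(all ⊤)  OUT={b:3; rest ⊤}
  B5:  IN={b:3; rest ⊤}  OUT={a:0, b:9, e:-3; rest ⊤}

Merge at B2: IN[B2] = OUT[B1] = {a: ⊤, b: ⊤, c: ⊤, d: ⊤, e: ⊤, f: ⊤}
Applying B2's transfer function to that IN value gives OUT[B2] (row B2 above).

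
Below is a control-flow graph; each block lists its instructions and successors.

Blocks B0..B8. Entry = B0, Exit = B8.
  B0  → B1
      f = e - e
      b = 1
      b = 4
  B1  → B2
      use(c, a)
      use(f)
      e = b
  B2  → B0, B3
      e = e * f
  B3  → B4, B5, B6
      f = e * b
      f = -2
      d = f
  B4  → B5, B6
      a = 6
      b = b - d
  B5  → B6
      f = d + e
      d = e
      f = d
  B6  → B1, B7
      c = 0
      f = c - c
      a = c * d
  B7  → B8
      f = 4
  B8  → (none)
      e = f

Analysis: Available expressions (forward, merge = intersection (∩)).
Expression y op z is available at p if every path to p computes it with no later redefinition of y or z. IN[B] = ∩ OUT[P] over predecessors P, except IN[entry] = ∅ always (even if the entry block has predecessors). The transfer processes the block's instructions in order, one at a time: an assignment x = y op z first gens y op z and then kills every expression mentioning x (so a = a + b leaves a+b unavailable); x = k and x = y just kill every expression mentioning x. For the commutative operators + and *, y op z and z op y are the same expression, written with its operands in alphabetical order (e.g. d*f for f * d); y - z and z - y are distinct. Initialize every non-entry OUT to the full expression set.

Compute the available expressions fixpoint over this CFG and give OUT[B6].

Answer: {c*d, c-c}

Derivation:
Fixpoint table:
  B0: | IN={} | OUT={e-e}
  B1: | IN={} | OUT={}
  B2: | IN={} | OUT={}
  B3: | IN={} | OUT={b*e}
  B4: | IN={b*e} | OUT={}
  B5: | IN={} | OUT={}
  B6: | IN={} | OUT={c*d, c-c}
  B7: | IN={c*d, c-c} | OUT={c*d, c-c}
  B8: | IN={c*d, c-c} | OUT={c*d, c-c}

Merge at B6: IN[B6] = OUT[B3] ∩ OUT[B4] ∩ OUT[B5] = {}
Applying B6's transfer function to that IN value gives OUT[B6] (row B6 above).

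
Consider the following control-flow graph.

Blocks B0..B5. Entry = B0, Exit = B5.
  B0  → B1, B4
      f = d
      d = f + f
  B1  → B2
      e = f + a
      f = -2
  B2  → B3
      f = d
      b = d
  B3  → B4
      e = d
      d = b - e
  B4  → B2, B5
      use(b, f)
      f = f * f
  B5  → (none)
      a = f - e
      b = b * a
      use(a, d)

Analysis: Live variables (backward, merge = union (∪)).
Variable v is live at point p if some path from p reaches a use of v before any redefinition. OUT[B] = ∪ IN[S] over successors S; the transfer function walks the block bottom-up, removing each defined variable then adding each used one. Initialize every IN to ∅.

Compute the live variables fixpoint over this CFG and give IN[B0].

Answer: {a, b, d, e}

Trace:
Per-block solution:
  B0:  IN={a, b, d, e}  OUT={a, b, d, e, f}
  B1:  IN={a, d, f}  OUT={d}
  B2:  IN={d}  OUT={b, d, f}
  B3:  IN={b, d, f}  OUT={b, d, e, f}
  B4:  IN={b, d, e, f}  OUT={b, d, e, f}
  B5:  IN={b, d, e, f}  OUT={}

Merge at B0: OUT[B0] = IN[B1] ⊔ IN[B4] = {a, b, d, e, f}
Applying B0's transfer function to that OUT value gives IN[B0] (row B0 above).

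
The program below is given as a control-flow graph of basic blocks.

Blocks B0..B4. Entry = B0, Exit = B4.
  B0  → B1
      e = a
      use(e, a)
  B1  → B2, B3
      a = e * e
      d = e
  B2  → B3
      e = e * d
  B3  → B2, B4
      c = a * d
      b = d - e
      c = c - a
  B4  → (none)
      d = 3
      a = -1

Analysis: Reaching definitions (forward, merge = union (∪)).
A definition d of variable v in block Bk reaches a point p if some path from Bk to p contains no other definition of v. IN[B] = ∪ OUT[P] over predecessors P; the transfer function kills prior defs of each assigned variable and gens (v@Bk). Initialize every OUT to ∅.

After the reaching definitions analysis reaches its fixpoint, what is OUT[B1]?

Converged values:
  B0:   IN={}   OUT={e@B0}
  B1:   IN={e@B0}   OUT={a@B1, d@B1, e@B0}
  B2:   IN={a@B1, b@B3, c@B3, d@B1, e@B0, e@B2}   OUT={a@B1, b@B3, c@B3, d@B1, e@B2}
  B3:   IN={a@B1, b@B3, c@B3, d@B1, e@B0, e@B2}   OUT={a@B1, b@B3, c@B3, d@B1, e@B0, e@B2}
  B4:   IN={a@B1, b@B3, c@B3, d@B1, e@B0, e@B2}   OUT={a@B4, b@B3, c@B3, d@B4, e@B0, e@B2}

Merge at B1: IN[B1] = OUT[B0] = {e@B0}
Applying B1's transfer function to that IN value gives OUT[B1] (row B1 above).

Answer: {a@B1, d@B1, e@B0}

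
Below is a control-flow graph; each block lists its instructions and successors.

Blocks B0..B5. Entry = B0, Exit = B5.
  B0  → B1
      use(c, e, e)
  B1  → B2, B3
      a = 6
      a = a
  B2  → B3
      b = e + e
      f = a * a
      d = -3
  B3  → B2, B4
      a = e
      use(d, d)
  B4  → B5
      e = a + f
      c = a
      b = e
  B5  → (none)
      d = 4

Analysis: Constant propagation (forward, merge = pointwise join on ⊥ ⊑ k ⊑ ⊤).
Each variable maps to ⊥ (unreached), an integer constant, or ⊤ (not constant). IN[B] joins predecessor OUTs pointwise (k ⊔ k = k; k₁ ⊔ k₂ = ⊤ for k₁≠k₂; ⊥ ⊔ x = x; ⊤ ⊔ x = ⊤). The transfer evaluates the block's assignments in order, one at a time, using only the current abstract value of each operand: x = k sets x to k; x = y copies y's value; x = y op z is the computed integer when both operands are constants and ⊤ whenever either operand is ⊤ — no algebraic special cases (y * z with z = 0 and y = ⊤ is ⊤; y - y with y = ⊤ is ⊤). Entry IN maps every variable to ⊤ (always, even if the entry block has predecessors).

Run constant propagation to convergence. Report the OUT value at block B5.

Answer: {a: ⊤, b: ⊤, c: ⊤, d: 4, e: ⊤, f: ⊤}

Working:
Fixpoint table:
  B0:  IN=(all ⊤)  OUT=(all ⊤)
  B1:  IN=(all ⊤)  OUT={a:6; rest ⊤}
  B2:  IN=(all ⊤)  OUT={d:-3; rest ⊤}
  B3:  IN=(all ⊤)  OUT=(all ⊤)
  B4:  IN=(all ⊤)  OUT=(all ⊤)
  B5:  IN=(all ⊤)  OUT={d:4; rest ⊤}

Merge at B5: IN[B5] = OUT[B4] = {a: ⊤, b: ⊤, c: ⊤, d: ⊤, e: ⊤, f: ⊤}
Applying B5's transfer function to that IN value gives OUT[B5] (row B5 above).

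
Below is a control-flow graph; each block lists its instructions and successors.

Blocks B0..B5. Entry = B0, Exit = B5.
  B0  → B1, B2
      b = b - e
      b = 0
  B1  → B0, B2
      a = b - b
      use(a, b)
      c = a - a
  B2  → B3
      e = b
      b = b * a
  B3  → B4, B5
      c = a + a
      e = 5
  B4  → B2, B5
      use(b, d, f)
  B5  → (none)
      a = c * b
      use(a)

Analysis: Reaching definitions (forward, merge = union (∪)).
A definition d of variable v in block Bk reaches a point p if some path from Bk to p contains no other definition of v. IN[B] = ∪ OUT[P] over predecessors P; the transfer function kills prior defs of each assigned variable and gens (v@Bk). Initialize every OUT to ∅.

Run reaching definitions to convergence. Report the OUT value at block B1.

Converged values:
  B0: | IN={a@B1, b@B0, c@B1} | OUT={a@B1, b@B0, c@B1}
  B1: | IN={a@B1, b@B0, c@B1} | OUT={a@B1, b@B0, c@B1}
  B2: | IN={a@B1, b@B0, b@B2, c@B1, c@B3, e@B3} | OUT={a@B1, b@B2, c@B1, c@B3, e@B2}
  B3: | IN={a@B1, b@B2, c@B1, c@B3, e@B2} | OUT={a@B1, b@B2, c@B3, e@B3}
  B4: | IN={a@B1, b@B2, c@B3, e@B3} | OUT={a@B1, b@B2, c@B3, e@B3}
  B5: | IN={a@B1, b@B2, c@B3, e@B3} | OUT={a@B5, b@B2, c@B3, e@B3}

Merge at B1: IN[B1] = OUT[B0] = {a@B1, b@B0, c@B1}
Applying B1's transfer function to that IN value gives OUT[B1] (row B1 above).

Answer: {a@B1, b@B0, c@B1}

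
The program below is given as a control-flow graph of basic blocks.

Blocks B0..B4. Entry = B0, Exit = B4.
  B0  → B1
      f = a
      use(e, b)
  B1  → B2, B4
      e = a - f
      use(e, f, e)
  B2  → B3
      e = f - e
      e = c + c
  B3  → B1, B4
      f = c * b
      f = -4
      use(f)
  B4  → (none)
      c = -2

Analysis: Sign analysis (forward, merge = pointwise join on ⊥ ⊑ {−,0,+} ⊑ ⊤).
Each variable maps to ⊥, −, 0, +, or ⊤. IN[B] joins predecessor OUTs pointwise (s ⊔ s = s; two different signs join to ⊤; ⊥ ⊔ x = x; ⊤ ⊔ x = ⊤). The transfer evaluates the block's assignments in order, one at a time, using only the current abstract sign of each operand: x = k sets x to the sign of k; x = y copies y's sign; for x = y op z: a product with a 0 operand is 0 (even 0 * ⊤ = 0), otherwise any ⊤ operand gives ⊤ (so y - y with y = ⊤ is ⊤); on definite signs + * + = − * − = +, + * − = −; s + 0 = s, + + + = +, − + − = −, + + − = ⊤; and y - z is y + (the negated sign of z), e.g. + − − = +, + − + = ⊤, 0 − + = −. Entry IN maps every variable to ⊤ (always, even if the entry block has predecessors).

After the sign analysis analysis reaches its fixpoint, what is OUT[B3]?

Answer: {a: ⊤, b: ⊤, c: ⊤, d: ⊤, e: ⊤, f: -}

Trace:
Per-block solution:
  B0:   IN=(all ⊤)   OUT=(all ⊤)
  B1:   IN=(all ⊤)   OUT=(all ⊤)
  B2:   IN=(all ⊤)   OUT=(all ⊤)
  B3:   IN=(all ⊤)   OUT={f:-; rest ⊤}
  B4:   IN=(all ⊤)   OUT={c:-; rest ⊤}

Merge at B3: IN[B3] = OUT[B2] = {a: ⊤, b: ⊤, c: ⊤, d: ⊤, e: ⊤, f: ⊤}
Applying B3's transfer function to that IN value gives OUT[B3] (row B3 above).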